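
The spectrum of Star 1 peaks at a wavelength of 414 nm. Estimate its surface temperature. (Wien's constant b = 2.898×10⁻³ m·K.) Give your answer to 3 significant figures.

7.00×10^3 K

T = b/λ_max = 2.898×10⁻³ / (414×10⁻⁹) = 7000 K.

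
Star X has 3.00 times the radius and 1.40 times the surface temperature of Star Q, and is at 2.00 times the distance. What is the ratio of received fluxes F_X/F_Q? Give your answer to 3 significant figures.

L_X/L_Q = (R_X/R_Q)²(T_X/T_Q)⁴ = (3.00)² × (1.40)⁴ = 34.57.
F_X/F_Q = (L_X/L_Q)/(d_X/d_Q)² = 34.57 / (2.00)² = 8.644.

8.64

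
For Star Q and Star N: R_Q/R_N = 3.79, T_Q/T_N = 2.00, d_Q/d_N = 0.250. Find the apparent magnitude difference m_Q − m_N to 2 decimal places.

L_Q/L_N = (3.79)²(2.00)⁴ = 229.8.
F_Q/F_N = (L_Q/L_N)/(d_Q/d_N)² = 229.8/0.06250 = 3677.
m_Q − m_N = −2.5 log₁₀(3677) = -8.91.

-8.91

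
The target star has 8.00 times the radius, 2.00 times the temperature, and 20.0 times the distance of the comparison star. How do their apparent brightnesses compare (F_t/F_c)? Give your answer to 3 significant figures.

L_t/L_c = (R_t/R_c)²(T_t/T_c)⁴ = (8.00)² × (2.00)⁴ = 1024.
F_t/F_c = (L_t/L_c)/(d_t/d_c)² = 1024 / (20.0)² = 2.560.

2.56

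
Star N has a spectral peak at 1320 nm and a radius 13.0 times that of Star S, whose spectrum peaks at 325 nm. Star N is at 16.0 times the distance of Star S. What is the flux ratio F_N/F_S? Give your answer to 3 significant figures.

0.00243

Wien's law: T_N/T_S = λ_S/λ_N = 325/1320 = 0.2462.
L_N/L_S = (R_N/R_S)²(T_N/T_S)⁴ = (13.0)²(0.2462)⁴ = 0.6210.
F_N/F_S = (L_N/L_S)/(d_N/d_S)² = 0.6210/(16.0)² = 0.002426.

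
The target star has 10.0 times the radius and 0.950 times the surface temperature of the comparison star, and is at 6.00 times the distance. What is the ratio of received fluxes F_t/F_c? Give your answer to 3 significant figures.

L_t/L_c = (R_t/R_c)²(T_t/T_c)⁴ = (10.0)² × (0.950)⁴ = 81.45.
F_t/F_c = (L_t/L_c)/(d_t/d_c)² = 81.45 / (6.00)² = 2.263.

2.26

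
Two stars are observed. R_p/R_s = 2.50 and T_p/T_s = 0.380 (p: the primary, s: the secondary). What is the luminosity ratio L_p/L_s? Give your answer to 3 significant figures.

From the Stefan–Boltzmann law, L ∝ R²T⁴, so
L_p/L_s = (R_p/R_s)² (T_p/T_s)⁴ = (2.50)² × (0.380)⁴ = 6.250 × 0.02085 = 0.1303.

0.130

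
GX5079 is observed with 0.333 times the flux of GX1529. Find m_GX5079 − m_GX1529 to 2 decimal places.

1.19

m_GX5079 − m_GX1529 = −2.5 log₁₀(F_GX5079/F_GX1529) = −2.5 log₁₀(0.333) = −2.5 × (-0.478) = 1.194.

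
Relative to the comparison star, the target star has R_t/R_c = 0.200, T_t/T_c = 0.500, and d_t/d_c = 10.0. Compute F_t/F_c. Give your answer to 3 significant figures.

L_t/L_c = (R_t/R_c)²(T_t/T_c)⁴ = (0.200)² × (0.500)⁴ = 0.002500.
F_t/F_c = (L_t/L_c)/(d_t/d_c)² = 0.002500 / (10.0)² = 2.500×10^-5.

2.50×10^-5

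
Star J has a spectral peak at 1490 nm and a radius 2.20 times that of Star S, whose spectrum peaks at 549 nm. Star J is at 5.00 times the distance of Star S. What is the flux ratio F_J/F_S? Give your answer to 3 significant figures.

Wien's law: T_J/T_S = λ_S/λ_J = 549/1490 = 0.3685.
L_J/L_S = (R_J/R_S)²(T_J/T_S)⁴ = (2.20)²(0.3685)⁴ = 0.08921.
F_J/F_S = (L_J/L_S)/(d_J/d_S)² = 0.08921/(5.00)² = 0.003568.

0.00357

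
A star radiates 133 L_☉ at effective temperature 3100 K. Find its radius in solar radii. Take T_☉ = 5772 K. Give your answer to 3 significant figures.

R/R_☉ = √(L/L_☉) / (T/T_☉)² = √(133) / (0.5371)²
       = 11.53 / 0.2885 = 39.98.

40.0 solar radii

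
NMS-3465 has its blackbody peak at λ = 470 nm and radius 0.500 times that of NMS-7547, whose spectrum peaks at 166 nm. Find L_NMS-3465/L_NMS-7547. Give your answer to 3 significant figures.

0.00389

Wien's law gives T ∝ 1/λ_max, so T_NMS-3465/T_NMS-7547 = λ_NMS-7547/λ_NMS-3465 = 166/470 = 0.3532.
Then L ∝ R²T⁴ gives L_NMS-3465/L_NMS-7547 = (0.500)² × (0.3532)⁴ = 0.2500 × 0.01556 = 0.003890.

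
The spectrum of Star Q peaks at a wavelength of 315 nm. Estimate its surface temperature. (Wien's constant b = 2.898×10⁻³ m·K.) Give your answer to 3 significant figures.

T = b/λ_max = 2.898×10⁻³ / (315×10⁻⁹) = 9200 K.

9.20×10^3 K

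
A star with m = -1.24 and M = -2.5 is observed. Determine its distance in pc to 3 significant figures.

17.9 pc

m − M = 5 log₁₀(d/10 pc)
-1.24 − (-2.5) = 1.26 = 5 log₁₀(d/10)
d = 10 × 10^(1.26/5) = 10 × 10^0.252 = 17.86 pc.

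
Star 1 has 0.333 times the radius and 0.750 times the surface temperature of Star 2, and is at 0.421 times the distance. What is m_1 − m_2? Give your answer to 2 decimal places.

1.76

L_1/L_2 = (0.333)²(0.750)⁴ = 0.03509.
F_1/F_2 = (L_1/L_2)/(d_1/d_2)² = 0.03509/0.1772 = 0.1980.
m_1 − m_2 = −2.5 log₁₀(0.1980) = 1.76.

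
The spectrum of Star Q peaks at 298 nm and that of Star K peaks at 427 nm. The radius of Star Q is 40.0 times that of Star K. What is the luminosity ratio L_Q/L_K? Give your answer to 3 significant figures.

Wien's law gives T ∝ 1/λ_max, so T_Q/T_K = λ_K/λ_Q = 427/298 = 1.433.
Then L ∝ R²T⁴ gives L_Q/L_K = (40.0)² × (1.433)⁴ = 1600 × 4.215 = 6745.

6.74×10^3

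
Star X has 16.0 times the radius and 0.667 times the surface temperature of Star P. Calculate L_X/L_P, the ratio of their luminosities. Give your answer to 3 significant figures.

From the Stefan–Boltzmann law, L ∝ R²T⁴, so
L_X/L_P = (R_X/R_P)² (T_X/T_P)⁴ = (16.0)² × (0.667)⁴ = 256.0 × 0.1979 = 50.67.

50.7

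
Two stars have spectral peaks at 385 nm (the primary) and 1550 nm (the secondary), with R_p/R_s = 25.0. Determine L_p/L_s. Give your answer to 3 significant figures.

1.64×10^5

Wien's law gives T ∝ 1/λ_max, so T_p/T_s = λ_s/λ_p = 1550/385 = 4.026.
Then L ∝ R²T⁴ gives L_p/L_s = (25.0)² × (4.026)⁴ = 625.0 × 262.7 = 1.642×10^5.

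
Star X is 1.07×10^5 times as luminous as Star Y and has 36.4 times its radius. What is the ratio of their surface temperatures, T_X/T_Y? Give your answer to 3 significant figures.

L ∝ R²T⁴ gives T ∝ (L/R²)^(1/4), so
T_X/T_Y = (1.07×10^5 / 36.4²)^(1/4) = (80.76)^(1/4) = 2.998.

3.00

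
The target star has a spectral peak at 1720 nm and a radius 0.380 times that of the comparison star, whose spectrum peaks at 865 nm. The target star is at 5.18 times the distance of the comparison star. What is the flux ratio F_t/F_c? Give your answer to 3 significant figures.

Wien's law: T_t/T_c = λ_c/λ_t = 865/1720 = 0.5029.
L_t/L_c = (R_t/R_c)²(T_t/T_c)⁴ = (0.380)²(0.5029)⁴ = 0.009237.
F_t/F_c = (L_t/L_c)/(d_t/d_c)² = 0.009237/(5.18)² = 3.442×10^-4.

3.44×10^-4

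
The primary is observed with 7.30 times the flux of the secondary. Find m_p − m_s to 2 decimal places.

m_p − m_s = −2.5 log₁₀(F_p/F_s) = −2.5 log₁₀(7.30) = −2.5 × (0.863) = -2.158.

-2.16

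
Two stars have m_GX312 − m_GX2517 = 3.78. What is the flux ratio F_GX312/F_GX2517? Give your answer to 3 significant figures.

F_GX312/F_GX2517 = 10^(−(m_GX312 − m_GX2517)/2.5) = 10^(-3.78/2.5) = 10^-1.512 = 0.03076.

0.0308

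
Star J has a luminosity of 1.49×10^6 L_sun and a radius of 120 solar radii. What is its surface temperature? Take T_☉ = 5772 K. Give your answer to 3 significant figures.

1.84×10^4 K

T/T_☉ = (L/L_☉)^(1/4) / (R/R_☉)^(1/2)
T = 5772 × (1.49×10^6)^(1/4) / √(120) = 5772 × 34.94 / 10.95 = 1.841×10^4 K.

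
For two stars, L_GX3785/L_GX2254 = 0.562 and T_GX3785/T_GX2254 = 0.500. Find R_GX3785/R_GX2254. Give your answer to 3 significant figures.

3.00

L ∝ R²T⁴ gives R ∝ √L / T², so
R_GX3785/R_GX2254 = √(0.562) / (0.500)² = 0.7497 / 0.2500 = 2.999.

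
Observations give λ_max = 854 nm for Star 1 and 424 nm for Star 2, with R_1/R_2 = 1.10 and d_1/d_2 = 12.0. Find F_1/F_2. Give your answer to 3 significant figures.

5.11×10^-4

Wien's law: T_1/T_2 = λ_2/λ_1 = 424/854 = 0.4965.
L_1/L_2 = (R_1/R_2)²(T_1/T_2)⁴ = (1.10)²(0.4965)⁴ = 0.07352.
F_1/F_2 = (L_1/L_2)/(d_1/d_2)² = 0.07352/(12.0)² = 5.106×10^-4.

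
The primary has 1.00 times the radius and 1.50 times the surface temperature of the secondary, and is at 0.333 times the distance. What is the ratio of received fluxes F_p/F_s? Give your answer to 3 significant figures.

45.7

L_p/L_s = (R_p/R_s)²(T_p/T_s)⁴ = (1.00)² × (1.50)⁴ = 5.062.
F_p/F_s = (L_p/L_s)/(d_p/d_s)² = 5.062 / (0.333)² = 45.65.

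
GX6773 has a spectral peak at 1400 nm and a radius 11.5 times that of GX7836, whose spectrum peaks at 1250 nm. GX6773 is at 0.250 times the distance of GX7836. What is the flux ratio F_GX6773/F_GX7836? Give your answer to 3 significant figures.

Wien's law: T_GX6773/T_GX7836 = λ_GX7836/λ_GX6773 = 1250/1400 = 0.8929.
L_GX6773/L_GX7836 = (R_GX6773/R_GX7836)²(T_GX6773/T_GX7836)⁴ = (11.5)²(0.8929)⁴ = 84.05.
F_GX6773/F_GX7836 = (L_GX6773/L_GX7836)/(d_GX6773/d_GX7836)² = 84.05/(0.250)² = 1345.

1.34×10^3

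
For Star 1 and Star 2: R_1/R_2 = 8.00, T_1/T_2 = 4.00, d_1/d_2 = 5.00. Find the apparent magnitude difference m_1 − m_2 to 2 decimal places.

-7.04

L_1/L_2 = (8.00)²(4.00)⁴ = 1.638×10^4.
F_1/F_2 = (L_1/L_2)/(d_1/d_2)² = 1.638×10^4/25.00 = 655.4.
m_1 − m_2 = −2.5 log₁₀(655.4) = -7.04.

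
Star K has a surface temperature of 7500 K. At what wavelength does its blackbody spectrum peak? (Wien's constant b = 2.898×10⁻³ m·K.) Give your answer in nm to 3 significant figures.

386 nm

λ_max = b/T = 2.898×10⁻³ / 7500 = 3.86×10^-7 m = 386.4 nm.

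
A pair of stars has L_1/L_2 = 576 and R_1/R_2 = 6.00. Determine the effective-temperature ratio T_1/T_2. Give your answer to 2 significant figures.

2.0

L ∝ R²T⁴ gives T ∝ (L/R²)^(1/4), so
T_1/T_2 = (576 / 6.00²)^(1/4) = (16.00)^(1/4) = 2.000.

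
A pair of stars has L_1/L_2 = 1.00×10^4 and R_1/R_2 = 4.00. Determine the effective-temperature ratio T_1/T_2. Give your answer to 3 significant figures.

5.00

L ∝ R²T⁴ gives T ∝ (L/R²)^(1/4), so
T_1/T_2 = (1.00×10^4 / 4.00²)^(1/4) = (625.0)^(1/4) = 5.000.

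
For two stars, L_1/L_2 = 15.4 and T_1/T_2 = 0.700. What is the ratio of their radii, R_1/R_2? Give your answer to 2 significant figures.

L ∝ R²T⁴ gives R ∝ √L / T², so
R_1/R_2 = √(15.4) / (0.700)² = 3.924 / 0.4900 = 8.009.

8.0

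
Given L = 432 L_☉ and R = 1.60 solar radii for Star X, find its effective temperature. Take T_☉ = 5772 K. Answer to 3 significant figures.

2.08×10^4 K

T/T_☉ = (L/L_☉)^(1/4) / (R/R_☉)^(1/2)
T = 5772 × (432)^(1/4) / √(1.60) = 5772 × 4.559 / 1.265 = 2.080×10^4 K.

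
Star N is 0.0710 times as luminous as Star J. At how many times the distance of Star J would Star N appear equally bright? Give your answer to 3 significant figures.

0.266

Equal flux requires L_N/d_N² = L_J/d_J², so d_N/d_J = √(L_N/L_J)
= √(0.0710) = 0.2665.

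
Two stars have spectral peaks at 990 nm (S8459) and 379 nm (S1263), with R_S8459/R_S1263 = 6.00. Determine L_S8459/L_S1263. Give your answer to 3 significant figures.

Wien's law gives T ∝ 1/λ_max, so T_S8459/T_S1263 = λ_S1263/λ_S8459 = 379/990 = 0.3828.
Then L ∝ R²T⁴ gives L_S8459/L_S1263 = (6.00)² × (0.3828)⁴ = 36.00 × 0.02148 = 0.7732.

0.773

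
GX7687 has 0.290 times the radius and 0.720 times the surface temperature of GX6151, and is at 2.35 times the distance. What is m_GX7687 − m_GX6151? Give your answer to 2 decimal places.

5.97

L_GX7687/L_GX6151 = (0.290)²(0.720)⁴ = 0.02260.
F_GX7687/F_GX6151 = (L_GX7687/L_GX6151)/(d_GX7687/d_GX6151)² = 0.02260/5.523 = 0.004093.
m_GX7687 − m_GX6151 = −2.5 log₁₀(0.004093) = 5.97.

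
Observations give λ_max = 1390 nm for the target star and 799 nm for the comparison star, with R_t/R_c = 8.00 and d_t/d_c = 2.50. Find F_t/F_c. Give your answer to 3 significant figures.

Wien's law: T_t/T_c = λ_c/λ_t = 799/1390 = 0.5748.
L_t/L_c = (R_t/R_c)²(T_t/T_c)⁴ = (8.00)²(0.5748)⁴ = 6.987.
F_t/F_c = (L_t/L_c)/(d_t/d_c)² = 6.987/(2.50)² = 1.118.

1.12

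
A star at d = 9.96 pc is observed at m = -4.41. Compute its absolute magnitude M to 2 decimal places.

M = m − 5 log₁₀(d/10 pc) = -4.41 − 5 log₁₀(9.96/10)
  = -4.41 − 5 × -0.002 = -4.41 − -0.01 = -4.40.

-4.40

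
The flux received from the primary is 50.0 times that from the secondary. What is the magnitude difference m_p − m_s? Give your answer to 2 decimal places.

m_p − m_s = −2.5 log₁₀(F_p/F_s) = −2.5 log₁₀(50.0) = −2.5 × (1.699) = -4.247.

-4.25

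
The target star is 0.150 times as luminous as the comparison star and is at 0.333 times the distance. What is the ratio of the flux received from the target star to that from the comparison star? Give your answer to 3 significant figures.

F = L/(4πd²), so F_t/F_c = (L_t/L_c) / (d_t/d_c)²
= 0.150 / (0.333)² = 0.150 / 0.1109 = 1.353.

1.35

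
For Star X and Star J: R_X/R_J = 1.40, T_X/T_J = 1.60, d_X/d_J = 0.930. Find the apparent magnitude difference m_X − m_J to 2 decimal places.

L_X/L_J = (1.40)²(1.60)⁴ = 12.85.
F_X/F_J = (L_X/L_J)/(d_X/d_J)² = 12.85/0.8649 = 14.85.
m_X − m_J = −2.5 log₁₀(14.85) = -2.93.

-2.93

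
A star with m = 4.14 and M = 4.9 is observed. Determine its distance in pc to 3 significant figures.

7.05 pc

m − M = 5 log₁₀(d/10 pc)
4.14 − (4.9) = -0.76 = 5 log₁₀(d/10)
d = 10 × 10^(-0.76/5) = 10 × 10^-0.152 = 7.047 pc.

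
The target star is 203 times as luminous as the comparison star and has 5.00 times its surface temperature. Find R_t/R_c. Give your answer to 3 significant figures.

L ∝ R²T⁴ gives R ∝ √L / T², so
R_t/R_c = √(203) / (5.00)² = 14.25 / 25.00 = 0.5699.

0.570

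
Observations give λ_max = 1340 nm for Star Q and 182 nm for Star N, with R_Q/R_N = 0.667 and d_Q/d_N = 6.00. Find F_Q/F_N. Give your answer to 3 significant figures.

Wien's law: T_Q/T_N = λ_N/λ_Q = 182/1340 = 0.1358.
L_Q/L_N = (R_Q/R_N)²(T_Q/T_N)⁴ = (0.667)²(0.1358)⁴ = 1.514×10^-4.
F_Q/F_N = (L_Q/L_N)/(d_Q/d_N)² = 1.514×10^-4/(6.00)² = 4.205×10^-6.

4.21×10^-6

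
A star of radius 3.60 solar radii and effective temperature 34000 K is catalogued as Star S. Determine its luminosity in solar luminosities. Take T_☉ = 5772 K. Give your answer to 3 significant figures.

1.56×10^4 solar luminosities

L/L_☉ = (R/R_☉)² (T/T_☉)⁴ = (3.60)² × (34000/5772)⁴
       = 12.96 × (5.891)⁴ = 12.96 × 1204 = 1.560×10^4.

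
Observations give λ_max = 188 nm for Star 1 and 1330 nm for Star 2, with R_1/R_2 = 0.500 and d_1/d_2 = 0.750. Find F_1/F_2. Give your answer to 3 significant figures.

Wien's law: T_1/T_2 = λ_2/λ_1 = 1330/188 = 7.074.
L_1/L_2 = (R_1/R_2)²(T_1/T_2)⁴ = (0.500)²(7.074)⁴ = 626.2.
F_1/F_2 = (L_1/L_2)/(d_1/d_2)² = 626.2/(0.750)² = 1113.

1.11×10^3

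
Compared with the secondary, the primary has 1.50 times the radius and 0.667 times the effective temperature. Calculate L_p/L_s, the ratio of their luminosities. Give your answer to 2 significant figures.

From the Stefan–Boltzmann law, L ∝ R²T⁴, so
L_p/L_s = (R_p/R_s)² (T_p/T_s)⁴ = (1.50)² × (0.667)⁴ = 2.250 × 0.1979 = 0.4453.

0.45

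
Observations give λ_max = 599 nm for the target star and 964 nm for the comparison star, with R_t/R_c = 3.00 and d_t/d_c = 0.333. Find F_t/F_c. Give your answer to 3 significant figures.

544

Wien's law: T_t/T_c = λ_c/λ_t = 964/599 = 1.609.
L_t/L_c = (R_t/R_c)²(T_t/T_c)⁴ = (3.00)²(1.609)⁴ = 60.37.
F_t/F_c = (L_t/L_c)/(d_t/d_c)² = 60.37/(0.333)² = 544.4.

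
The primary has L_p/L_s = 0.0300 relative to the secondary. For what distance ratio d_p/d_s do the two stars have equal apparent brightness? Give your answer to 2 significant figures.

0.17

Equal flux requires L_p/d_p² = L_s/d_s², so d_p/d_s = √(L_p/L_s)
= √(0.0300) = 0.1732.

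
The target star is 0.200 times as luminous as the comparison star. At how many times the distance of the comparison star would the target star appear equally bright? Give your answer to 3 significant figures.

0.447

Equal flux requires L_t/d_t² = L_c/d_c², so d_t/d_c = √(L_t/L_c)
= √(0.200) = 0.4472.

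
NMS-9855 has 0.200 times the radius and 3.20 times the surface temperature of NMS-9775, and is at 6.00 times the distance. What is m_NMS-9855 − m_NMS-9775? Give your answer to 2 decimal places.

L_NMS-9855/L_NMS-9775 = (0.200)²(3.20)⁴ = 4.194.
F_NMS-9855/F_NMS-9775 = (L_NMS-9855/L_NMS-9775)/(d_NMS-9855/d_NMS-9775)² = 4.194/36.00 = 0.1165.
m_NMS-9855 − m_NMS-9775 = −2.5 log₁₀(0.1165) = 2.33.

2.33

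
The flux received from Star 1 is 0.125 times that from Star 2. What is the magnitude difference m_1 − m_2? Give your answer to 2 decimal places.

2.26

m_1 − m_2 = −2.5 log₁₀(F_1/F_2) = −2.5 log₁₀(0.125) = −2.5 × (-0.903) = 2.258.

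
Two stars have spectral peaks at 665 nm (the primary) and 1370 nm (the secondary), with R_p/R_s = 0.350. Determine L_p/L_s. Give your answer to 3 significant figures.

Wien's law gives T ∝ 1/λ_max, so T_p/T_s = λ_s/λ_p = 1370/665 = 2.060.
Then L ∝ R²T⁴ gives L_p/L_s = (0.350)² × (2.060)⁴ = 0.1225 × 18.01 = 2.207.

2.21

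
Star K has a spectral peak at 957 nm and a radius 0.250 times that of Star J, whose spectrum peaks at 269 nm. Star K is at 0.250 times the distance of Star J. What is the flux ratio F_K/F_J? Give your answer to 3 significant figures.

Wien's law: T_K/T_J = λ_J/λ_K = 269/957 = 0.2811.
L_K/L_J = (R_K/R_J)²(T_K/T_J)⁴ = (0.250)²(0.2811)⁴ = 3.902×10^-4.
F_K/F_J = (L_K/L_J)/(d_K/d_J)² = 3.902×10^-4/(0.250)² = 0.006243.

0.00624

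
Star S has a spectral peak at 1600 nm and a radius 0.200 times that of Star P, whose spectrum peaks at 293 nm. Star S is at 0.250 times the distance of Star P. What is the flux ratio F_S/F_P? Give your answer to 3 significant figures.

Wien's law: T_S/T_P = λ_P/λ_S = 293/1600 = 0.1831.
L_S/L_P = (R_S/R_P)²(T_S/T_P)⁴ = (0.200)²(0.1831)⁴ = 4.498×10^-5.
F_S/F_P = (L_S/L_P)/(d_S/d_P)² = 4.498×10^-5/(0.250)² = 7.197×10^-4.

7.20×10^-4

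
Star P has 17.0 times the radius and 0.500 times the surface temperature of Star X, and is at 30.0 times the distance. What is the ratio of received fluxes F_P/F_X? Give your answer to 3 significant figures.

L_P/L_X = (R_P/R_X)²(T_P/T_X)⁴ = (17.0)² × (0.500)⁴ = 18.06.
F_P/F_X = (L_P/L_X)/(d_P/d_X)² = 18.06 / (30.0)² = 0.02007.

0.0201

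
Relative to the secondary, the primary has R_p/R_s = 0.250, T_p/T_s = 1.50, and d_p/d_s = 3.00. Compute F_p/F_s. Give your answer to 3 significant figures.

L_p/L_s = (R_p/R_s)²(T_p/T_s)⁴ = (0.250)² × (1.50)⁴ = 0.3164.
F_p/F_s = (L_p/L_s)/(d_p/d_s)² = 0.3164 / (3.00)² = 0.03516.

0.0352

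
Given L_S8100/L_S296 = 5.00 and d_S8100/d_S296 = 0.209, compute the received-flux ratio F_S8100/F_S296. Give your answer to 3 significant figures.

114

F = L/(4πd²), so F_S8100/F_S296 = (L_S8100/L_S296) / (d_S8100/d_S296)²
= 5.00 / (0.209)² = 5.00 / 0.04368 = 114.5.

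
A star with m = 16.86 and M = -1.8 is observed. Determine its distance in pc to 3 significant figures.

5.40×10^4 pc

m − M = 5 log₁₀(d/10 pc)
16.86 − (-1.8) = 18.66 = 5 log₁₀(d/10)
d = 10 × 10^(18.66/5) = 10 × 10^3.732 = 5.395×10^4 pc.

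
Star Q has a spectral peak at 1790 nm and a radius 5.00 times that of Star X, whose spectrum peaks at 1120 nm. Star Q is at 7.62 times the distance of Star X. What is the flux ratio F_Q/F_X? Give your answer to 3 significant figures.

Wien's law: T_Q/T_X = λ_X/λ_Q = 1120/1790 = 0.6257.
L_Q/L_X = (R_Q/R_X)²(T_Q/T_X)⁴ = (5.00)²(0.6257)⁴ = 3.832.
F_Q/F_X = (L_Q/L_X)/(d_Q/d_X)² = 3.832/(7.62)² = 0.06599.

0.0660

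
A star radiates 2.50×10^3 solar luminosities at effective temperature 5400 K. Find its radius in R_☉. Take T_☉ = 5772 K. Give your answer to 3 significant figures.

57.1 R_☉

R/R_☉ = √(L/L_☉) / (T/T_☉)² = √(2.50×10^3) / (0.9356)²
       = 50.00 / 0.8753 = 57.13.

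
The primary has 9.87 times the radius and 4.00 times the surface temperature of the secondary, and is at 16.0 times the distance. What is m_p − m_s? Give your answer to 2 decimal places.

L_p/L_s = (9.87)²(4.00)⁴ = 2.494×10^4.
F_p/F_s = (L_p/L_s)/(d_p/d_s)² = 2.494×10^4/256.0 = 97.42.
m_p − m_s = −2.5 log₁₀(97.42) = -4.97.

-4.97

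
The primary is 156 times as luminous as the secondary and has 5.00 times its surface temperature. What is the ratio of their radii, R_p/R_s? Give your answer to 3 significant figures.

0.500

L ∝ R²T⁴ gives R ∝ √L / T², so
R_p/R_s = √(156) / (5.00)² = 12.49 / 25.00 = 0.4996.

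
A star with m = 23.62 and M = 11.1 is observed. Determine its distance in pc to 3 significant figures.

m − M = 5 log₁₀(d/10 pc)
23.62 − (11.1) = 12.52 = 5 log₁₀(d/10)
d = 10 × 10^(12.52/5) = 10 × 10^2.504 = 3192 pc.

3.19×10^3 pc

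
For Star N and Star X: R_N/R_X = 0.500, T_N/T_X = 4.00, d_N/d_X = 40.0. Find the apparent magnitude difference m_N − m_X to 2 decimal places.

3.49

L_N/L_X = (0.500)²(4.00)⁴ = 64.00.
F_N/F_X = (L_N/L_X)/(d_N/d_X)² = 64.00/1600 = 0.04000.
m_N − m_X = −2.5 log₁₀(0.04000) = 3.49.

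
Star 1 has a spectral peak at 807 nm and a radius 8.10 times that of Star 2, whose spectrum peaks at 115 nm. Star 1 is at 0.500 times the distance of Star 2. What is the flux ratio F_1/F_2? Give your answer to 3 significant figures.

Wien's law: T_1/T_2 = λ_2/λ_1 = 115/807 = 0.1425.
L_1/L_2 = (R_1/R_2)²(T_1/T_2)⁴ = (8.10)²(0.1425)⁴ = 0.02706.
F_1/F_2 = (L_1/L_2)/(d_1/d_2)² = 0.02706/(0.500)² = 0.1082.

0.108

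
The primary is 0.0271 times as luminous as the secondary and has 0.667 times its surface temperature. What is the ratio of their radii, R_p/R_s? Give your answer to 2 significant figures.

0.37

L ∝ R²T⁴ gives R ∝ √L / T², so
R_p/R_s = √(0.0271) / (0.667)² = 0.1646 / 0.4449 = 0.3700.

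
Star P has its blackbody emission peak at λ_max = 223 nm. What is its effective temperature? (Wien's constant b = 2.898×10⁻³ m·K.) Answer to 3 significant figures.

T = b/λ_max = 2.898×10⁻³ / (223×10⁻⁹) = 1.300×10^4 K.

1.30×10^4 K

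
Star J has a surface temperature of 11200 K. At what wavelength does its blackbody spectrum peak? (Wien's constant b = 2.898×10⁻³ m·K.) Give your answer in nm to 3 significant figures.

259 nm

λ_max = b/T = 2.898×10⁻³ / 11200 = 2.59×10^-7 m = 258.8 nm.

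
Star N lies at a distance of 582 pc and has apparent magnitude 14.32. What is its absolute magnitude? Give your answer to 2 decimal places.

M = m − 5 log₁₀(d/10 pc) = 14.32 − 5 log₁₀(582/10)
  = 14.32 − 5 × 1.765 = 14.32 − 8.82 = 5.50.

5.50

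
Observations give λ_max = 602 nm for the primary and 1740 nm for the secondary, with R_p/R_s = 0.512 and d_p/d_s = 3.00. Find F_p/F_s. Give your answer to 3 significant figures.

2.03

Wien's law: T_p/T_s = λ_s/λ_p = 1740/602 = 2.890.
L_p/L_s = (R_p/R_s)²(T_p/T_s)⁴ = (0.512)²(2.890)⁴ = 18.30.
F_p/F_s = (L_p/L_s)/(d_p/d_s)² = 18.30/(3.00)² = 2.033.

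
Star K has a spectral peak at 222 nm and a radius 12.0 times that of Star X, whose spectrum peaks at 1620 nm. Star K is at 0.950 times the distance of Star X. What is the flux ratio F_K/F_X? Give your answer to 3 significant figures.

4.52×10^5

Wien's law: T_K/T_X = λ_X/λ_K = 1620/222 = 7.297.
L_K/L_X = (R_K/R_X)²(T_K/T_X)⁴ = (12.0)²(7.297)⁴ = 4.083×10^5.
F_K/F_X = (L_K/L_X)/(d_K/d_X)² = 4.083×10^5/(0.950)² = 4.524×10^5.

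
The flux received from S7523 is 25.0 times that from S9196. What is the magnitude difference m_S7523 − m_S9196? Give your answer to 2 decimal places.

m_S7523 − m_S9196 = −2.5 log₁₀(F_S7523/F_S9196) = −2.5 log₁₀(25.0) = −2.5 × (1.398) = -3.495.

-3.49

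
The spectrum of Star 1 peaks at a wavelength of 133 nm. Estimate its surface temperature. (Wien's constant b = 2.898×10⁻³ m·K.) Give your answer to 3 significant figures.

T = b/λ_max = 2.898×10⁻³ / (133×10⁻⁹) = 2.179×10^4 K.

2.18×10^4 K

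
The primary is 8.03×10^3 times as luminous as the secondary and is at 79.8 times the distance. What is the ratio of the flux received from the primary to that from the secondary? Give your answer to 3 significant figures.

1.26

F = L/(4πd²), so F_p/F_s = (L_p/L_s) / (d_p/d_s)²
= 8.03×10^3 / (79.8)² = 8.03×10^3 / 6368 = 1.261.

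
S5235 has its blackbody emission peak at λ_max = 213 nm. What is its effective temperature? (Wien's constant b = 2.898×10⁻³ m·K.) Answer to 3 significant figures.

1.36×10^4 K

T = b/λ_max = 2.898×10⁻³ / (213×10⁻⁹) = 1.361×10^4 K.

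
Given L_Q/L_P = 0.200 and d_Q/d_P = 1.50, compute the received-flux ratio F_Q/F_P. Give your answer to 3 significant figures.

0.0889

F = L/(4πd²), so F_Q/F_P = (L_Q/L_P) / (d_Q/d_P)²
= 0.200 / (1.50)² = 0.200 / 2.250 = 0.08889.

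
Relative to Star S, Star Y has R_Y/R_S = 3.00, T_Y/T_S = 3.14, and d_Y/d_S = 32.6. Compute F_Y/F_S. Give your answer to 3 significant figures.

0.823

L_Y/L_S = (R_Y/R_S)²(T_Y/T_S)⁴ = (3.00)² × (3.14)⁴ = 874.9.
F_Y/F_S = (L_Y/L_S)/(d_Y/d_S)² = 874.9 / (32.6)² = 0.8232.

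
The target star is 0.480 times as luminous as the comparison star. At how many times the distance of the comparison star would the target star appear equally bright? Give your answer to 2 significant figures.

Equal flux requires L_t/d_t² = L_c/d_c², so d_t/d_c = √(L_t/L_c)
= √(0.480) = 0.6928.

0.69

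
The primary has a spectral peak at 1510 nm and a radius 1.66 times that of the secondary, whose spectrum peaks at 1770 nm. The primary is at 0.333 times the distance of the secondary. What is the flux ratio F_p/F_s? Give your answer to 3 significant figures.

Wien's law: T_p/T_s = λ_s/λ_p = 1770/1510 = 1.172.
L_p/L_s = (R_p/R_s)²(T_p/T_s)⁴ = (1.66)²(1.172)⁴ = 5.202.
F_p/F_s = (L_p/L_s)/(d_p/d_s)² = 5.202/(0.333)² = 46.92.

46.9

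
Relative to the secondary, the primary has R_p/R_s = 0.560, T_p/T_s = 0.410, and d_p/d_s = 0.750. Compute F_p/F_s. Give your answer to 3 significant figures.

L_p/L_s = (R_p/R_s)²(T_p/T_s)⁴ = (0.560)² × (0.410)⁴ = 0.008862.
F_p/F_s = (L_p/L_s)/(d_p/d_s)² = 0.008862 / (0.750)² = 0.01575.

0.0158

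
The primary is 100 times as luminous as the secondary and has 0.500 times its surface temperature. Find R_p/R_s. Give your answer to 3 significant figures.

40.0

L ∝ R²T⁴ gives R ∝ √L / T², so
R_p/R_s = √(100) / (0.500)² = 10.00 / 0.2500 = 40.00.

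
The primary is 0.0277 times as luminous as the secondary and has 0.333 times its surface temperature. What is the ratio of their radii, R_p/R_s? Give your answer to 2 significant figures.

1.5

L ∝ R²T⁴ gives R ∝ √L / T², so
R_p/R_s = √(0.0277) / (0.333)² = 0.1664 / 0.1109 = 1.501.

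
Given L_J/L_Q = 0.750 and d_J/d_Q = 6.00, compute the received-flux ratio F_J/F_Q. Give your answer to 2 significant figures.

0.021

F = L/(4πd²), so F_J/F_Q = (L_J/L_Q) / (d_J/d_Q)²
= 0.750 / (6.00)² = 0.750 / 36.00 = 0.02083.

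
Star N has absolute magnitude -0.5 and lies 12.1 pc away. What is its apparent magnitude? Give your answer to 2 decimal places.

m = M + 5 log₁₀(d/10 pc) = -0.5 + 5 log₁₀(12.1/10)
  = -0.5 + 5 × 0.083 = -0.5 + 0.41 = -0.09.

-0.09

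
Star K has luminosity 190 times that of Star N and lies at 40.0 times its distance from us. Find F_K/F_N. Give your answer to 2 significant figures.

0.12

F = L/(4πd²), so F_K/F_N = (L_K/L_N) / (d_K/d_N)²
= 190 / (40.0)² = 190 / 1600 = 0.1187.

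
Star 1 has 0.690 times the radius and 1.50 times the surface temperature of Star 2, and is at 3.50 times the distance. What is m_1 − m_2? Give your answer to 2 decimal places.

1.77

L_1/L_2 = (0.690)²(1.50)⁴ = 2.410.
F_1/F_2 = (L_1/L_2)/(d_1/d_2)² = 2.410/12.25 = 0.1968.
m_1 − m_2 = −2.5 log₁₀(0.1968) = 1.77.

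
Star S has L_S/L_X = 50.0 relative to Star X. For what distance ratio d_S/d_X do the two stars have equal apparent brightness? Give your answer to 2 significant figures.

7.1

Equal flux requires L_S/d_S² = L_X/d_X², so d_S/d_X = √(L_S/L_X)
= √(50.0) = 7.071.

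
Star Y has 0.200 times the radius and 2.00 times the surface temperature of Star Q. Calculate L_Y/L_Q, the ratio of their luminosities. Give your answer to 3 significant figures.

0.640

From the Stefan–Boltzmann law, L ∝ R²T⁴, so
L_Y/L_Q = (R_Y/R_Q)² (T_Y/T_Q)⁴ = (0.200)² × (2.00)⁴ = 0.04000 × 16.00 = 0.6400.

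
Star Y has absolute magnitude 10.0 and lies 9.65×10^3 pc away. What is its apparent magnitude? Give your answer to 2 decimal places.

24.92

m = M + 5 log₁₀(d/10 pc) = 10.0 + 5 log₁₀(9.65×10^3/10)
  = 10.0 + 5 × 2.985 = 10.0 + 14.92 = 24.92.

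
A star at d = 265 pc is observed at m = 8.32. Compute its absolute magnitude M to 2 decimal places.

M = m − 5 log₁₀(d/10 pc) = 8.32 − 5 log₁₀(265/10)
  = 8.32 − 5 × 1.423 = 8.32 − 7.12 = 1.20.

1.20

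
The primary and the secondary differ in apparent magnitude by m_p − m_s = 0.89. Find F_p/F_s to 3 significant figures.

F_p/F_s = 10^(−(m_p − m_s)/2.5) = 10^(-0.89/2.5) = 10^-0.356 = 0.4406.

0.441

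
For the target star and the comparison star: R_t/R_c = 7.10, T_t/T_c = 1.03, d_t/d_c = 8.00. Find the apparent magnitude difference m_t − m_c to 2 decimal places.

L_t/L_c = (7.10)²(1.03)⁴ = 56.74.
F_t/F_c = (L_t/L_c)/(d_t/d_c)² = 56.74/64.00 = 0.8865.
m_t − m_c = −2.5 log₁₀(0.8865) = 0.13.

0.13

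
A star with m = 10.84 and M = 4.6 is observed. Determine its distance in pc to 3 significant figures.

m − M = 5 log₁₀(d/10 pc)
10.84 − (4.6) = 6.24 = 5 log₁₀(d/10)
d = 10 × 10^(6.24/5) = 10 × 10^1.248 = 177.0 pc.

177 pc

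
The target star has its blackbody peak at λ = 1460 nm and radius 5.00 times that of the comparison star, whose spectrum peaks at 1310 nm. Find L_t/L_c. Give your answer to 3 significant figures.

Wien's law gives T ∝ 1/λ_max, so T_t/T_c = λ_c/λ_t = 1310/1460 = 0.8973.
Then L ∝ R²T⁴ gives L_t/L_c = (5.00)² × (0.8973)⁴ = 25.00 × 0.6481 = 16.20.

16.2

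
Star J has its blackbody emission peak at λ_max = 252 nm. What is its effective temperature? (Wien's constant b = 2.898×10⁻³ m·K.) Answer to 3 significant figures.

1.15×10^4 K

T = b/λ_max = 2.898×10⁻³ / (252×10⁻⁹) = 1.150×10^4 K.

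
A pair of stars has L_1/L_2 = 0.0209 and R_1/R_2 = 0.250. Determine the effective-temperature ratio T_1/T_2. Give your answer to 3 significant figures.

0.760

L ∝ R²T⁴ gives T ∝ (L/R²)^(1/4), so
T_1/T_2 = (0.0209 / 0.250²)^(1/4) = (0.3344)^(1/4) = 0.7604.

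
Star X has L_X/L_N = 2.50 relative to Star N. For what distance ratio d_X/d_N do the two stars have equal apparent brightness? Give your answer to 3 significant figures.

Equal flux requires L_X/d_X² = L_N/d_N², so d_X/d_N = √(L_X/L_N)
= √(2.50) = 1.581.

1.58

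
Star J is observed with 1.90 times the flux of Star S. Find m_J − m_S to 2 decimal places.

m_J − m_S = −2.5 log₁₀(F_J/F_S) = −2.5 log₁₀(1.90) = −2.5 × (0.279) = -0.697.

-0.70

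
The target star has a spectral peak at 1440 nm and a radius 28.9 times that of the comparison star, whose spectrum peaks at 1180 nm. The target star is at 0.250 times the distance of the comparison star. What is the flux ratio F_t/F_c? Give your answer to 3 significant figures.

6.03×10^3

Wien's law: T_t/T_c = λ_c/λ_t = 1180/1440 = 0.8194.
L_t/L_c = (R_t/R_c)²(T_t/T_c)⁴ = (28.9)²(0.8194)⁴ = 376.6.
F_t/F_c = (L_t/L_c)/(d_t/d_c)² = 376.6/(0.250)² = 6026.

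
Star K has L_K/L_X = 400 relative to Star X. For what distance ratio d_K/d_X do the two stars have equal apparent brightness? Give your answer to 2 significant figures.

Equal flux requires L_K/d_K² = L_X/d_X², so d_K/d_X = √(L_K/L_X)
= √(400) = 20.00.

20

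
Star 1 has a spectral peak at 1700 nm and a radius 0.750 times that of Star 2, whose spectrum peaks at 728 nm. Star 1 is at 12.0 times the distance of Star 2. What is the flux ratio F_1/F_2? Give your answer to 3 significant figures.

1.31×10^-4

Wien's law: T_1/T_2 = λ_2/λ_1 = 728/1700 = 0.4282.
L_1/L_2 = (R_1/R_2)²(T_1/T_2)⁴ = (0.750)²(0.4282)⁴ = 0.01892.
F_1/F_2 = (L_1/L_2)/(d_1/d_2)² = 0.01892/(12.0)² = 1.314×10^-4.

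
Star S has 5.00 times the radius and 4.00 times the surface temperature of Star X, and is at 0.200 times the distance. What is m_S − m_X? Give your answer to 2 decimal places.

L_S/L_X = (5.00)²(4.00)⁴ = 6400.
F_S/F_X = (L_S/L_X)/(d_S/d_X)² = 6400/0.04000 = 1.600×10^5.
m_S − m_X = −2.5 log₁₀(1.600×10^5) = -13.01.

-13.01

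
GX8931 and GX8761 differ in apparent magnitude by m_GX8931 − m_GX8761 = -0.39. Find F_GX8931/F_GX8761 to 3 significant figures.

1.43

F_GX8931/F_GX8761 = 10^(−(m_GX8931 − m_GX8761)/2.5) = 10^(0.39/2.5) = 10^0.156 = 1.432.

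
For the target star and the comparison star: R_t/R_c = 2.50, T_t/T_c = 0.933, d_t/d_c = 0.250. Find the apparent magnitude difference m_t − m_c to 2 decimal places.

-4.70

L_t/L_c = (2.50)²(0.933)⁴ = 4.736.
F_t/F_c = (L_t/L_c)/(d_t/d_c)² = 4.736/0.06250 = 75.78.
m_t − m_c = −2.5 log₁₀(75.78) = -4.70.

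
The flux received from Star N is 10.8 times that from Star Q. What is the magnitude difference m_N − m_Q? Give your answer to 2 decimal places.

m_N − m_Q = −2.5 log₁₀(F_N/F_Q) = −2.5 log₁₀(10.8) = −2.5 × (1.033) = -2.584.

-2.58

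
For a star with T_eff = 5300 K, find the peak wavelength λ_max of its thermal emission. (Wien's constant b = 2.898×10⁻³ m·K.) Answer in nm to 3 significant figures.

λ_max = b/T = 2.898×10⁻³ / 5300 = 5.47×10^-7 m = 546.8 nm.

547 nm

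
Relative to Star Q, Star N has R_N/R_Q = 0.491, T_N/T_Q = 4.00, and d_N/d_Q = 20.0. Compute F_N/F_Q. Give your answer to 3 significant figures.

0.154

L_N/L_Q = (R_N/R_Q)²(T_N/T_Q)⁴ = (0.491)² × (4.00)⁴ = 61.72.
F_N/F_Q = (L_N/L_Q)/(d_N/d_Q)² = 61.72 / (20.0)² = 0.1543.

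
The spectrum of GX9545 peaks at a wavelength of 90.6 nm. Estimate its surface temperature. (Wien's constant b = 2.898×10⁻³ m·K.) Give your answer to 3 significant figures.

T = b/λ_max = 2.898×10⁻³ / (90.6×10⁻⁹) = 3.199×10^4 K.

3.20×10^4 K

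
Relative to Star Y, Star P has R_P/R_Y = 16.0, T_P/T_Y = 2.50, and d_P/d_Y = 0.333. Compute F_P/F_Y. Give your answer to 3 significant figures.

9.02×10^4

L_P/L_Y = (R_P/R_Y)²(T_P/T_Y)⁴ = (16.0)² × (2.50)⁴ = 1.000×10^4.
F_P/F_Y = (L_P/L_Y)/(d_P/d_Y)² = 1.000×10^4 / (0.333)² = 9.018×10^4.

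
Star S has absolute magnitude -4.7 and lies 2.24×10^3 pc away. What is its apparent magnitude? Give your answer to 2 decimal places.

m = M + 5 log₁₀(d/10 pc) = -4.7 + 5 log₁₀(2.24×10^3/10)
  = -4.7 + 5 × 2.350 = -4.7 + 11.75 = 7.05.

7.05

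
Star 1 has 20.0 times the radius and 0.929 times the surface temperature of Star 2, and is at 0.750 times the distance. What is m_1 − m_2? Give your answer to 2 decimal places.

-6.81

L_1/L_2 = (20.0)²(0.929)⁴ = 297.9.
F_1/F_2 = (L_1/L_2)/(d_1/d_2)² = 297.9/0.5625 = 529.7.
m_1 − m_2 = −2.5 log₁₀(529.7) = -6.81.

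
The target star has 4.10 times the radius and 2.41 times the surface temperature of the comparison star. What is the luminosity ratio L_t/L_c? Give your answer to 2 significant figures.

5.7×10^2

From the Stefan–Boltzmann law, L ∝ R²T⁴, so
L_t/L_c = (R_t/R_c)² (T_t/T_c)⁴ = (4.10)² × (2.41)⁴ = 16.81 × 33.73 = 567.1.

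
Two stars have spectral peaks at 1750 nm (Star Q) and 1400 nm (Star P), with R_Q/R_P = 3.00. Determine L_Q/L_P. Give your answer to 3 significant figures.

3.69

Wien's law gives T ∝ 1/λ_max, so T_Q/T_P = λ_P/λ_Q = 1400/1750 = 0.8000.
Then L ∝ R²T⁴ gives L_Q/L_P = (3.00)² × (0.8000)⁴ = 9.000 × 0.4096 = 3.686.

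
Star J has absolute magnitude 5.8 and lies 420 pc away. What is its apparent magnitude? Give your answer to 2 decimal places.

13.92

m = M + 5 log₁₀(d/10 pc) = 5.8 + 5 log₁₀(420/10)
  = 5.8 + 5 × 1.623 = 5.8 + 8.12 = 13.92.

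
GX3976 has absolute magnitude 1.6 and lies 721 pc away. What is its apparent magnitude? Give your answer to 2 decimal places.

m = M + 5 log₁₀(d/10 pc) = 1.6 + 5 log₁₀(721/10)
  = 1.6 + 5 × 1.858 = 1.6 + 9.29 = 10.89.

10.89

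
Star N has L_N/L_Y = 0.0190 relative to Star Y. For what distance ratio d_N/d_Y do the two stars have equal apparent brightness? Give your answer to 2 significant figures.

Equal flux requires L_N/d_N² = L_Y/d_Y², so d_N/d_Y = √(L_N/L_Y)
= √(0.0190) = 0.1378.

0.14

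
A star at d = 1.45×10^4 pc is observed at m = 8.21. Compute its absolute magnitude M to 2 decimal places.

M = m − 5 log₁₀(d/10 pc) = 8.21 − 5 log₁₀(1.45×10^4/10)
  = 8.21 − 5 × 3.161 = 8.21 − 15.81 = -7.60.

-7.60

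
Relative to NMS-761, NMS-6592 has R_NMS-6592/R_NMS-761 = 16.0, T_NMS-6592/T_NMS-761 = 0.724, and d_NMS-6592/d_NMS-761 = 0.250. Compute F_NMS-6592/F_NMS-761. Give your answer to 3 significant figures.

1.13×10^3

L_NMS-6592/L_NMS-761 = (R_NMS-6592/R_NMS-761)²(T_NMS-6592/T_NMS-761)⁴ = (16.0)² × (0.724)⁴ = 70.34.
F_NMS-6592/F_NMS-761 = (L_NMS-6592/L_NMS-761)/(d_NMS-6592/d_NMS-761)² = 70.34 / (0.250)² = 1125.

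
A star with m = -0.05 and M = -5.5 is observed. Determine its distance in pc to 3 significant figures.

m − M = 5 log₁₀(d/10 pc)
-0.05 − (-5.5) = 5.45 = 5 log₁₀(d/10)
d = 10 × 10^(5.45/5) = 10 × 10^1.090 = 123.0 pc.

123 pc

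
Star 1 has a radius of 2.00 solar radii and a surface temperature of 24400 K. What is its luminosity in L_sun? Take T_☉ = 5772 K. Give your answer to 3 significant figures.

L/L_☉ = (R/R_☉)² (T/T_☉)⁴ = (2.00)² × (24400/5772)⁴
       = 4.000 × (4.227)⁴ = 4.000 × 319.3 = 1277.

1.28×10^3 L_sun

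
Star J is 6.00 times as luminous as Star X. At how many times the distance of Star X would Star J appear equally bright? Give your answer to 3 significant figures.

2.45

Equal flux requires L_J/d_J² = L_X/d_X², so d_J/d_X = √(L_J/L_X)
= √(6.00) = 2.449.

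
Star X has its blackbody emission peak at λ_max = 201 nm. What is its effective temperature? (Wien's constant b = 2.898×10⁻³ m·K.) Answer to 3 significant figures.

T = b/λ_max = 2.898×10⁻³ / (201×10⁻⁹) = 1.442×10^4 K.

1.44×10^4 K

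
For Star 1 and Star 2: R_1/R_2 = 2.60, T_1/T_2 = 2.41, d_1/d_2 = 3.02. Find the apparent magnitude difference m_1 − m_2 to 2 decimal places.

L_1/L_2 = (2.60)²(2.41)⁴ = 228.0.
F_1/F_2 = (L_1/L_2)/(d_1/d_2)² = 228.0/9.120 = 25.00.
m_1 − m_2 = −2.5 log₁₀(25.00) = -3.50.

-3.50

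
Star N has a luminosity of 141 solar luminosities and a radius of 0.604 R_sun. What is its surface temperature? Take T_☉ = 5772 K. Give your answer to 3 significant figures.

2.56×10^4 K

T/T_☉ = (L/L_☉)^(1/4) / (R/R_☉)^(1/2)
T = 5772 × (141)^(1/4) / √(0.604) = 5772 × 3.446 / 0.7772 = 2.559×10^4 K.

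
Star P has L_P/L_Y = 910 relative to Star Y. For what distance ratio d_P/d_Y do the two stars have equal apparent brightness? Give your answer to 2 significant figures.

Equal flux requires L_P/d_P² = L_Y/d_Y², so d_P/d_Y = √(L_P/L_Y)
= √(910) = 30.17.

30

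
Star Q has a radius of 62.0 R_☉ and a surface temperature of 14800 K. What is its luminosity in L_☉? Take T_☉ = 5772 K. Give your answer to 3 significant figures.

1.66×10^5 L_☉

L/L_☉ = (R/R_☉)² (T/T_☉)⁴ = (62.0)² × (14800/5772)⁴
       = 3844 × (2.564)⁴ = 3844 × 43.23 = 1.662×10^5.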